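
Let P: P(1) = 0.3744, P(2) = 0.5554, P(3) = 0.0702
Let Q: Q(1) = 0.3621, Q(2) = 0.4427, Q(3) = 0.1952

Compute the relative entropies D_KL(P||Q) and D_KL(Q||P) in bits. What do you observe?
D_KL(P||Q) = 0.0962 bits, D_KL(Q||P) = 0.1257 bits. The two directions give different values (D_KL(Q||P) exceeds D_KL(P||Q) by 0.0295 bits): KL divergence is asymmetric.

D_KL(P||Q) = Σ P(x) log₂(P(x)/Q(x))

Computing term by term:
  P(1)·log₂(P(1)/Q(1)) = 0.3744·log₂(0.3744/0.3621) = 0.01804
  P(2)·log₂(P(2)/Q(2)) = 0.5554·log₂(0.5554/0.4427) = 0.18173
  P(3)·log₂(P(3)/Q(3)) = 0.0702·log₂(0.0702/0.1952) = -0.10357

D_KL(P||Q) = 0.01804 + 0.18173 - 0.10357 = 0.09620 ≈ 0.0962 bits

D_KL(Q||P) = Σ Q(x) log₂(Q(x)/P(x))

Computing term by term:
  Q(1)·log₂(Q(1)/P(1)) = 0.3621·log₂(0.3621/0.3744) = -0.01745
  Q(2)·log₂(Q(2)/P(2)) = 0.4427·log₂(0.4427/0.5554) = -0.14485
  Q(3)·log₂(Q(3)/P(3)) = 0.1952·log₂(0.1952/0.0702) = 0.28800

D_KL(Q||P) = -0.01745 - 0.14485 + 0.28800 = 0.12570 ≈ 0.1257 bits

These are NOT equal (difference: 0.0295 bits). KL divergence is asymmetric: D_KL(P||Q) ≠ D_KL(Q||P) in general.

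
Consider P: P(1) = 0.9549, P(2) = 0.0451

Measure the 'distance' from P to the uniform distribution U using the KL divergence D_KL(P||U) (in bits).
0.7348 bits

U(i) = 1/2 for all i

D_KL(P||U) = Σ P(x) log₂(P(x) / (1/2))
           = Σ P(x) log₂(P(x)) + log₂(2)
           = log₂(2) - H(P)

H(P) = -Σ P(x) log₂(P(x)):
  -P(1)·log₂(P(1)) = -(0.9549)·log₂(0.9549) = 0.06358
  -P(2)·log₂(P(2)) = -(0.0451)·log₂(0.0451) = 0.20163
H(P) = 0.06358 + 0.20163 = 0.26521 bits

log₂(2) = 1.00000 bits

D_KL(P||U) = 1.00000 - 0.26521 = 0.73479 ≈ 0.7348 bits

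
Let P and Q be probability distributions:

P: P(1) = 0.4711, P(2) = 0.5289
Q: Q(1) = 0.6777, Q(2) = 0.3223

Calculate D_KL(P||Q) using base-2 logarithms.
0.1308 bits

D_KL(P||Q) = Σ P(x) log₂(P(x)/Q(x))

Computing term by term:
  P(1)·log₂(P(1)/Q(1)) = 0.4711·log₂(0.4711/0.6777) = -0.24715
  P(2)·log₂(P(2)/Q(2)) = 0.5289·log₂(0.5289/0.3223) = 0.37795

D_KL(P||Q) = -0.24715 + 0.37795 = 0.13080 ≈ 0.1308 bits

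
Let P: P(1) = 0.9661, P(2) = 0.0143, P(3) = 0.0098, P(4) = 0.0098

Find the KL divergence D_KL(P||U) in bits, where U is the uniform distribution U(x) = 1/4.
1.7335 bits

U(i) = 1/4 for all i

D_KL(P||U) = Σ P(x) log₂(P(x) / (1/4))
           = Σ P(x) log₂(P(x)) + log₂(4)
           = log₂(4) - H(P)

H(P) = -Σ P(x) log₂(P(x)):
  -P(1)·log₂(P(1)) = -(0.9661)·log₂(0.9661) = 0.04807
  -P(2)·log₂(P(2)) = -(0.0143)·log₂(0.0143) = 0.08763
  -P(3)·log₂(P(3)) = -(0.0098)·log₂(0.0098) = 0.06540
  -P(4)·log₂(P(4)) = -(0.0098)·log₂(0.0098) = 0.06540
H(P) = 0.04807 + 0.08763 + 0.06540 + 0.06540 = 0.26650 bits

log₂(4) = 2.00000 bits

D_KL(P||U) = 2.00000 - 0.26650 = 1.73350 ≈ 1.7335 bits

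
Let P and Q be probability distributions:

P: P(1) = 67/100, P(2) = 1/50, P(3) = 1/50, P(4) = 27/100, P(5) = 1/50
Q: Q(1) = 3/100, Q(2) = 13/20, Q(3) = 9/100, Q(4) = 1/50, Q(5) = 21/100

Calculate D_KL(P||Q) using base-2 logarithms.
3.8045 bits

D_KL(P||Q) = Σ P(x) log₂(P(x)/Q(x))

Computing term by term:
  P(1)·log₂(P(1)/Q(1)) = (67/100)·log₂((67/100)/(3/100)) = 3.00235
  P(2)·log₂(P(2)/Q(2)) = (1/50)·log₂((1/50)/(13/20)) = -0.10045
  P(3)·log₂(P(3)/Q(3)) = (1/50)·log₂((1/50)/(9/100)) = -0.04340
  P(4)·log₂(P(4)/Q(4)) = (27/100)·log₂((27/100)/(1/50)) = 1.01382
  P(5)·log₂(P(5)/Q(5)) = (1/50)·log₂((1/50)/(21/100)) = -0.06785

D_KL(P||Q) = 3.00235 - 0.10045 - 0.04340 + 1.01382 - 0.06785 = 3.80447 ≈ 3.8045 bits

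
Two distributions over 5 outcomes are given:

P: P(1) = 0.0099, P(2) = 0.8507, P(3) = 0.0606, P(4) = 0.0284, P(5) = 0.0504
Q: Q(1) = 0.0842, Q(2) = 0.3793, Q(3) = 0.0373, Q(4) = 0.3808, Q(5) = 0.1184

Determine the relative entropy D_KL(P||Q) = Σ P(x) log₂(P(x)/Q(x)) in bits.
0.8347 bits

D_KL(P||Q) = Σ P(x) log₂(P(x)/Q(x))

Computing term by term:
  P(1)·log₂(P(1)/Q(1)) = 0.0099·log₂(0.0099/0.0842) = -0.03057
  P(2)·log₂(P(2)/Q(2)) = 0.8507·log₂(0.8507/0.3793) = 0.99133
  P(3)·log₂(P(3)/Q(3)) = 0.0606·log₂(0.0606/0.0373) = 0.04243
  P(4)·log₂(P(4)/Q(4)) = 0.0284·log₂(0.0284/0.3808) = -0.10636
  P(5)·log₂(P(5)/Q(5)) = 0.0504·log₂(0.0504/0.1184) = -0.06210

D_KL(P||Q) = -0.03057 + 0.99133 + 0.04243 - 0.10636 - 0.06210 = 0.83473 ≈ 0.8347 bits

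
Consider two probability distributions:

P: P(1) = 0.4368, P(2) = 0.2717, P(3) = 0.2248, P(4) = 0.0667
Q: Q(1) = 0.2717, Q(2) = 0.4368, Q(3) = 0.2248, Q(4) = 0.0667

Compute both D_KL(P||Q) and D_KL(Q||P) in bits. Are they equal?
D_KL(P||Q) = 0.1131 bits, D_KL(Q||P) = 0.1131 bits. Yes, in this case they are equal (although KL divergence is not symmetric in general).

D_KL(P||Q) = Σ P(x) log₂(P(x)/Q(x))

Computing term by term:
  P(1)·log₂(P(1)/Q(1)) = 0.4368·log₂(0.4368/0.2717) = 0.29919
  P(2)·log₂(P(2)/Q(2)) = 0.2717·log₂(0.2717/0.4368) = -0.18610
  P(3)·log₂(P(3)/Q(3)) = 0.2248·log₂(0.2248/0.2248) = 0.00000
  P(4)·log₂(P(4)/Q(4)) = 0.0667·log₂(0.0667/0.0667) = 0.00000

D_KL(P||Q) = 0.29919 - 0.18610 + 0.00000 + 0.00000 = 0.11309 ≈ 0.1131 bits

D_KL(Q||P) = Σ Q(x) log₂(Q(x)/P(x))

Computing term by term:
  Q(1)·log₂(Q(1)/P(1)) = 0.2717·log₂(0.2717/0.4368) = -0.18610
  Q(2)·log₂(Q(2)/P(2)) = 0.4368·log₂(0.4368/0.2717) = 0.29919
  Q(3)·log₂(Q(3)/P(3)) = 0.2248·log₂(0.2248/0.2248) = 0.00000
  Q(4)·log₂(Q(4)/P(4)) = 0.0667·log₂(0.0667/0.0667) = 0.00000

D_KL(Q||P) = -0.18610 + 0.29919 + 0.00000 + 0.00000 = 0.11309 ≈ 0.1131 bits

These ARE equal here. Q is P with outcomes relabeled (Q(1) = P(2), Q(2) = P(1)) by a relabeling that is its own inverse, so the two sums contain exactly the same terms in a different order. This is a special case — KL divergence is not symmetric in general: D_KL(P||Q) ≠ D_KL(Q||P) for most P, Q.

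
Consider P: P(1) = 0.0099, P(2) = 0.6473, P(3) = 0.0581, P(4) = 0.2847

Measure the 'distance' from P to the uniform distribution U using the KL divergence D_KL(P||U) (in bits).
0.7734 bits

U(i) = 1/4 for all i

D_KL(P||U) = Σ P(x) log₂(P(x) / (1/4))
           = Σ P(x) log₂(P(x)) + log₂(4)
           = log₂(4) - H(P)

H(P) = -Σ P(x) log₂(P(x)):
  -P(1)·log₂(P(1)) = -(0.0099)·log₂(0.0099) = 0.06592
  -P(2)·log₂(P(2)) = -(0.6473)·log₂(0.6473) = 0.40618
  -P(3)·log₂(P(3)) = -(0.0581)·log₂(0.0581) = 0.23852
  -P(4)·log₂(P(4)) = -(0.2847)·log₂(0.2847) = 0.51601
H(P) = 0.06592 + 0.40618 + 0.23852 + 0.51601 = 1.22663 bits

log₂(4) = 2.00000 bits

D_KL(P||U) = 2.00000 - 1.22663 = 0.77337 ≈ 0.7734 bits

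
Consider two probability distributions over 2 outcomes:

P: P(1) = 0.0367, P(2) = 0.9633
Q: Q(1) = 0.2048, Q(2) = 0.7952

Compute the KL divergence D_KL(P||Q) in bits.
0.1755 bits

D_KL(P||Q) = Σ P(x) log₂(P(x)/Q(x))

Computing term by term:
  P(1)·log₂(P(1)/Q(1)) = 0.0367·log₂(0.0367/0.2048) = -0.09103
  P(2)·log₂(P(2)/Q(2)) = 0.9633·log₂(0.9633/0.7952) = 0.26651

D_KL(P||Q) = -0.09103 + 0.26651 = 0.17548 ≈ 0.1755 bits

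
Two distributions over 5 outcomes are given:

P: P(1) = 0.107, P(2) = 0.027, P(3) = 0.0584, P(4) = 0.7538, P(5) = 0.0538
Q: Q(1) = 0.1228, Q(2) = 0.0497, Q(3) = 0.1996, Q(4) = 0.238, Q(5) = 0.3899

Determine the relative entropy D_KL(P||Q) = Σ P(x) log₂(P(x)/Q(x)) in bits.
0.9514 bits

D_KL(P||Q) = Σ P(x) log₂(P(x)/Q(x))

Computing term by term:
  P(1)·log₂(P(1)/Q(1)) = 0.107·log₂(0.107/0.1228) = -0.02126
  P(2)·log₂(P(2)/Q(2)) = 0.027·log₂(0.027/0.0497) = -0.02377
  P(3)·log₂(P(3)/Q(3)) = 0.0584·log₂(0.0584/0.1996) = -0.10355
  P(4)·log₂(P(4)/Q(4)) = 0.7538·log₂(0.7538/0.238) = 1.25374
  P(5)·log₂(P(5)/Q(5)) = 0.0538·log₂(0.0538/0.3899) = -0.15373

D_KL(P||Q) = -0.02126 - 0.02377 - 0.10355 + 1.25374 - 0.15373 = 0.95143 ≈ 0.9514 bits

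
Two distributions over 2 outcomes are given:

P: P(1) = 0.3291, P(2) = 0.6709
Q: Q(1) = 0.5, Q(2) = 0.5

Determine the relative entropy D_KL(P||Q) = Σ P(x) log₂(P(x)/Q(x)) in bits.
0.0860 bits

D_KL(P||Q) = Σ P(x) log₂(P(x)/Q(x))

Computing term by term:
  P(1)·log₂(P(1)/Q(1)) = 0.3291·log₂(0.3291/0.5) = -0.19858
  P(2)·log₂(P(2)/Q(2)) = 0.6709·log₂(0.6709/0.5) = 0.28458

D_KL(P||Q) = -0.19858 + 0.28458 = 0.08600 ≈ 0.0860 bits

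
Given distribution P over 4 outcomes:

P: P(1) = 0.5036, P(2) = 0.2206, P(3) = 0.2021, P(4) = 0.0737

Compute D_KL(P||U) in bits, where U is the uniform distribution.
0.2771 bits

U(i) = 1/4 for all i

D_KL(P||U) = Σ P(x) log₂(P(x) / (1/4))
           = Σ P(x) log₂(P(x)) + log₂(4)
           = log₂(4) - H(P)

H(P) = -Σ P(x) log₂(P(x)):
  -P(1)·log₂(P(1)) = -(0.5036)·log₂(0.5036) = 0.49839
  -P(2)·log₂(P(2)) = -(0.2206)·log₂(0.2206) = 0.48102
  -P(3)·log₂(P(3)) = -(0.2021)·log₂(0.2021) = 0.46622
  -P(4)·log₂(P(4)) = -(0.0737)·log₂(0.0737) = 0.27727
H(P) = 0.49839 + 0.48102 + 0.46622 + 0.27727 = 1.72290 bits

log₂(4) = 2.00000 bits

D_KL(P||U) = 2.00000 - 1.72290 = 0.27710 ≈ 0.2771 bits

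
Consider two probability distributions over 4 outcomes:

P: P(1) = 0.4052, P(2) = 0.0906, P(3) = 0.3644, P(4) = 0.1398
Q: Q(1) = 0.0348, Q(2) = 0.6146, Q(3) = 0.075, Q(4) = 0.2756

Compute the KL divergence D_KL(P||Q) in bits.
1.8789 bits

D_KL(P||Q) = Σ P(x) log₂(P(x)/Q(x))

Computing term by term:
  P(1)·log₂(P(1)/Q(1)) = 0.4052·log₂(0.4052/0.0348) = 1.43501
  P(2)·log₂(P(2)/Q(2)) = 0.0906·log₂(0.0906/0.6146) = -0.25024
  P(3)·log₂(P(3)/Q(3)) = 0.3644·log₂(0.3644/0.075) = 0.83104
  P(4)·log₂(P(4)/Q(4)) = 0.1398·log₂(0.1398/0.2756) = -0.13689

D_KL(P||Q) = 1.43501 - 0.25024 + 0.83104 - 0.13689 = 1.87892 ≈ 1.8789 bits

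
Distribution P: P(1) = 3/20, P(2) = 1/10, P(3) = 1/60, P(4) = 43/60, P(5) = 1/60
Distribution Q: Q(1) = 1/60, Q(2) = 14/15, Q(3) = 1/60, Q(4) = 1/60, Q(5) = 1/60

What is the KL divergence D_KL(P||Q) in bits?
4.0421 bits

D_KL(P||Q) = Σ P(x) log₂(P(x)/Q(x))

Computing term by term:
  P(1)·log₂(P(1)/Q(1)) = (3/20)·log₂((3/20)/(1/60)) = 0.47549
  P(2)·log₂(P(2)/Q(2)) = (1/10)·log₂((1/10)/(14/15)) = -0.32224
  P(3)·log₂(P(3)/Q(3)) = (1/60)·log₂((1/60)/(1/60)) = 0.00000
  P(4)·log₂(P(4)/Q(4)) = (43/60)·log₂((43/60)/(1/60)) = 3.88882
  P(5)·log₂(P(5)/Q(5)) = (1/60)·log₂((1/60)/(1/60)) = 0.00000

D_KL(P||Q) = 0.47549 - 0.32224 + 0.00000 + 3.88882 + 0.00000 = 4.04207 ≈ 4.0421 bits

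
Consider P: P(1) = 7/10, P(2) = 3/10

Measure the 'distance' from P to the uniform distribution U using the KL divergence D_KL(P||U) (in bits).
0.1187 bits

U(i) = 1/2 for all i

D_KL(P||U) = Σ P(x) log₂(P(x) / (1/2))
           = Σ P(x) log₂(P(x)) + log₂(2)
           = log₂(2) - H(P)

H(P) = -Σ P(x) log₂(P(x)):
  -P(1)·log₂(P(1)) = -(7/10)·log₂(7/10) = 0.36020
  -P(2)·log₂(P(2)) = -(3/10)·log₂(3/10) = 0.52109
H(P) = 0.36020 + 0.52109 = 0.88129 bits

log₂(2) = 1.00000 bits

D_KL(P||U) = 1.00000 - 0.88129 = 0.11871 ≈ 0.1187 bits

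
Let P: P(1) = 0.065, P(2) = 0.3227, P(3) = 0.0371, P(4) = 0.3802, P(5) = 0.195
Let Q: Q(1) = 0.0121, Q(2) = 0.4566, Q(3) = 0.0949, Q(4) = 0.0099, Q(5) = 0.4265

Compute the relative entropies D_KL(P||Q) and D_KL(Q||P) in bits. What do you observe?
D_KL(P||Q) = 1.7267 bits, D_KL(Q||P) = 0.7573 bits. The two directions give different values (D_KL(P||Q) exceeds D_KL(Q||P) by 0.9694 bits): KL divergence is asymmetric.

D_KL(P||Q) = Σ P(x) log₂(P(x)/Q(x))

Computing term by term:
  P(1)·log₂(P(1)/Q(1)) = 0.065·log₂(0.065/0.0121) = 0.15765
  P(2)·log₂(P(2)/Q(2)) = 0.3227·log₂(0.3227/0.4566) = -0.16159
  P(3)·log₂(P(3)/Q(3)) = 0.0371·log₂(0.0371/0.0949) = -0.05027
  P(4)·log₂(P(4)/Q(4)) = 0.3802·log₂(0.3802/0.0099) = 2.00106
  P(5)·log₂(P(5)/Q(5)) = 0.195·log₂(0.195/0.4265) = -0.22017

D_KL(P||Q) = 0.15765 - 0.16159 - 0.05027 + 2.00106 - 0.22017 = 1.72668 ≈ 1.7267 bits

D_KL(Q||P) = Σ Q(x) log₂(Q(x)/P(x))

Computing term by term:
  Q(1)·log₂(Q(1)/P(1)) = 0.0121·log₂(0.0121/0.065) = -0.02935
  Q(2)·log₂(Q(2)/P(2)) = 0.4566·log₂(0.4566/0.3227) = 0.22864
  Q(3)·log₂(Q(3)/P(3)) = 0.0949·log₂(0.0949/0.0371) = 0.12859
  Q(4)·log₂(Q(4)/P(4)) = 0.0099·log₂(0.0099/0.3802) = -0.05211
  Q(5)·log₂(Q(5)/P(5)) = 0.4265·log₂(0.4265/0.195) = 0.48155

D_KL(Q||P) = -0.02935 + 0.22864 + 0.12859 - 0.05211 + 0.48155 = 0.75732 ≈ 0.7573 bits

These are NOT equal (difference: 0.9694 bits). KL divergence is asymmetric: D_KL(P||Q) ≠ D_KL(Q||P) in general.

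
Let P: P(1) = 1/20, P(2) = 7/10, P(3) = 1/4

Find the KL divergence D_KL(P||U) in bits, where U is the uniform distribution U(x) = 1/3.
0.5087 bits

U(i) = 1/3 for all i

D_KL(P||U) = Σ P(x) log₂(P(x) / (1/3))
           = Σ P(x) log₂(P(x)) + log₂(3)
           = log₂(3) - H(P)

H(P) = -Σ P(x) log₂(P(x)):
  -P(1)·log₂(P(1)) = -(1/20)·log₂(1/20) = 0.21610
  -P(2)·log₂(P(2)) = -(7/10)·log₂(7/10) = 0.36020
  -P(3)·log₂(P(3)) = -(1/4)·log₂(1/4) = 0.50000
H(P) = 0.21610 + 0.36020 + 0.50000 = 1.07630 bits

log₂(3) = 1.58496 bits

D_KL(P||U) = 1.58496 - 1.07630 = 0.50866 ≈ 0.5087 bits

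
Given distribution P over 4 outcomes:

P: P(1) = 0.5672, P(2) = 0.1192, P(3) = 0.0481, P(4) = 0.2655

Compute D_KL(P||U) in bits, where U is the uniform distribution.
0.4517 bits

U(i) = 1/4 for all i

D_KL(P||U) = Σ P(x) log₂(P(x) / (1/4))
           = Σ P(x) log₂(P(x)) + log₂(4)
           = log₂(4) - H(P)

H(P) = -Σ P(x) log₂(P(x)):
  -P(1)·log₂(P(1)) = -(0.5672)·log₂(0.5672) = 0.46401
  -P(2)·log₂(P(2)) = -(0.1192)·log₂(0.1192) = 0.36577
  -P(3)·log₂(P(3)) = -(0.0481)·log₂(0.0481) = 0.21057
  -P(4)·log₂(P(4)) = -(0.2655)·log₂(0.2655) = 0.50796
H(P) = 0.46401 + 0.36577 + 0.21057 + 0.50796 = 1.54831 bits

log₂(4) = 2.00000 bits

D_KL(P||U) = 2.00000 - 1.54831 = 0.45169 ≈ 0.4517 bits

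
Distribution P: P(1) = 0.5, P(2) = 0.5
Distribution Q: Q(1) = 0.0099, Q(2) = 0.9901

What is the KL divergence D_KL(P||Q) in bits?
2.3364 bits

D_KL(P||Q) = Σ P(x) log₂(P(x)/Q(x))

Computing term by term:
  P(1)·log₂(P(1)/Q(1)) = 0.5·log₂(0.5/0.0099) = 2.82918
  P(2)·log₂(P(2)/Q(2)) = 0.5·log₂(0.5/0.9901) = -0.49282

D_KL(P||Q) = 2.82918 - 0.49282 = 2.33636 ≈ 2.3364 bits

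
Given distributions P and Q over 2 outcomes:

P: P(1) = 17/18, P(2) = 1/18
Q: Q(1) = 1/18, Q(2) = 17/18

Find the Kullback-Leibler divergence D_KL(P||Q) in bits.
3.6333 bits

D_KL(P||Q) = Σ P(x) log₂(P(x)/Q(x))

Computing term by term:
  P(1)·log₂(P(1)/Q(1)) = (17/18)·log₂((17/18)/(1/18)) = 3.86038
  P(2)·log₂(P(2)/Q(2)) = (1/18)·log₂((1/18)/(17/18)) = -0.22708

D_KL(P||Q) = 3.86038 - 0.22708 = 3.63330 ≈ 3.6333 bits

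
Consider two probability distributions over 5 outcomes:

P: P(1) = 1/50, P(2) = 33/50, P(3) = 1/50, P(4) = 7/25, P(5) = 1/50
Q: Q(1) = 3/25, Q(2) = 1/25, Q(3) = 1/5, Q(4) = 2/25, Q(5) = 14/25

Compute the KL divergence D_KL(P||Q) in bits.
2.9611 bits

D_KL(P||Q) = Σ P(x) log₂(P(x)/Q(x))

Computing term by term:
  P(1)·log₂(P(1)/Q(1)) = (1/50)·log₂((1/50)/(3/25)) = -0.05170
  P(2)·log₂(P(2)/Q(2)) = (33/50)·log₂((33/50)/(1/25)) = 2.66930
  P(3)·log₂(P(3)/Q(3)) = (1/50)·log₂((1/50)/(1/5)) = -0.06644
  P(4)·log₂(P(4)/Q(4)) = (7/25)·log₂((7/25)/(2/25)) = 0.50606
  P(5)·log₂(P(5)/Q(5)) = (1/50)·log₂((1/50)/(14/25)) = -0.09615

D_KL(P||Q) = -0.05170 + 2.66930 - 0.06644 + 0.50606 - 0.09615 = 2.96107 ≈ 2.9611 bits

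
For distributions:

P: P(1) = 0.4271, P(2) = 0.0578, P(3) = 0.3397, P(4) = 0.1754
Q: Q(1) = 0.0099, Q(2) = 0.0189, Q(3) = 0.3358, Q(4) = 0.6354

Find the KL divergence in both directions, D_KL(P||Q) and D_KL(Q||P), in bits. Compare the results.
D_KL(P||Q) = 2.0927 bits, D_KL(Q||P) = 1.0901 bits. D_KL(P||Q) is larger than D_KL(Q||P) by 1.0026 bits; the two directions differ.

D_KL(P||Q) = Σ P(x) log₂(P(x)/Q(x))

Computing term by term:
  P(1)·log₂(P(1)/Q(1)) = 0.4271·log₂(0.4271/0.0099) = 2.31958
  P(2)·log₂(P(2)/Q(2)) = 0.0578·log₂(0.0578/0.0189) = 0.09321
  P(3)·log₂(P(3)/Q(3)) = 0.3397·log₂(0.3397/0.3358) = 0.00566
  P(4)·log₂(P(4)/Q(4)) = 0.1754·log₂(0.1754/0.6354) = -0.32572

D_KL(P||Q) = 2.31958 + 0.09321 + 0.00566 - 0.32572 = 2.09273 ≈ 2.0927 bits

D_KL(Q||P) = Σ Q(x) log₂(Q(x)/P(x))

Computing term by term:
  Q(1)·log₂(Q(1)/P(1)) = 0.0099·log₂(0.0099/0.4271) = -0.05377
  Q(2)·log₂(Q(2)/P(2)) = 0.0189·log₂(0.0189/0.0578) = -0.03048
  Q(3)·log₂(Q(3)/P(3)) = 0.3358·log₂(0.3358/0.3397) = -0.00559
  Q(4)·log₂(Q(4)/P(4)) = 0.6354·log₂(0.6354/0.1754) = 1.17995

D_KL(Q||P) = -0.05377 - 0.03048 - 0.00559 + 1.17995 = 1.09011 ≈ 1.0901 bits

These are NOT equal (difference: 1.0026 bits). KL divergence is asymmetric: D_KL(P||Q) ≠ D_KL(Q||P) in general.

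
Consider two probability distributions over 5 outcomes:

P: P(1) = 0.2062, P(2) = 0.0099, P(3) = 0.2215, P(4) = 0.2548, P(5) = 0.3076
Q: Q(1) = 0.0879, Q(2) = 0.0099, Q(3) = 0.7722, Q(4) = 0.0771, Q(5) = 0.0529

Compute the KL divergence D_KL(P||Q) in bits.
1.0752 bits

D_KL(P||Q) = Σ P(x) log₂(P(x)/Q(x))

Computing term by term:
  P(1)·log₂(P(1)/Q(1)) = 0.2062·log₂(0.2062/0.0879) = 0.25365
  P(2)·log₂(P(2)/Q(2)) = 0.0099·log₂(0.0099/0.0099) = 0.00000
  P(3)·log₂(P(3)/Q(3)) = 0.2215·log₂(0.2215/0.7722) = -0.39907
  P(4)·log₂(P(4)/Q(4)) = 0.2548·log₂(0.2548/0.0771) = 0.43942
  P(5)·log₂(P(5)/Q(5)) = 0.3076·log₂(0.3076/0.0529) = 0.78122

D_KL(P||Q) = 0.25365 + 0.00000 - 0.39907 + 0.43942 + 0.78122 = 1.07522 ≈ 1.0752 bits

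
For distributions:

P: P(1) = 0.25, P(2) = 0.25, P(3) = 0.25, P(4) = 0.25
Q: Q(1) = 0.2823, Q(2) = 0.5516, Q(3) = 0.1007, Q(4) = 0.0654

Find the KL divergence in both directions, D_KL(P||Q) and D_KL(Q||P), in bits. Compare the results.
D_KL(P||Q) = 0.4824 bits, D_KL(Q||P) = 0.4206 bits. D_KL(P||Q) is larger than D_KL(Q||P) by 0.0618 bits; the two directions differ.

D_KL(P||Q) = Σ P(x) log₂(P(x)/Q(x))

Computing term by term:
  P(1)·log₂(P(1)/Q(1)) = 0.25·log₂(0.25/0.2823) = -0.04383
  P(2)·log₂(P(2)/Q(2)) = 0.25·log₂(0.25/0.5516) = -0.28542
  P(3)·log₂(P(3)/Q(3)) = 0.25·log₂(0.25/0.1007) = 0.32797
  P(4)·log₂(P(4)/Q(4)) = 0.25·log₂(0.25/0.0654) = 0.48364

D_KL(P||Q) = -0.04383 - 0.28542 + 0.32797 + 0.48364 = 0.48236 ≈ 0.4824 bits

D_KL(Q||P) = Σ Q(x) log₂(Q(x)/P(x))

Computing term by term:
  Q(1)·log₂(Q(1)/P(1)) = 0.2823·log₂(0.2823/0.25) = 0.04949
  Q(2)·log₂(Q(2)/P(2)) = 0.5516·log₂(0.5516/0.25) = 0.62976
  Q(3)·log₂(Q(3)/P(3)) = 0.1007·log₂(0.1007/0.25) = -0.13210
  Q(4)·log₂(Q(4)/P(4)) = 0.0654·log₂(0.0654/0.25) = -0.12652

D_KL(Q||P) = 0.04949 + 0.62976 - 0.13210 - 0.12652 = 0.42063 ≈ 0.4206 bits

These are NOT equal (difference: 0.0618 bits). KL divergence is asymmetric: D_KL(P||Q) ≠ D_KL(Q||P) in general.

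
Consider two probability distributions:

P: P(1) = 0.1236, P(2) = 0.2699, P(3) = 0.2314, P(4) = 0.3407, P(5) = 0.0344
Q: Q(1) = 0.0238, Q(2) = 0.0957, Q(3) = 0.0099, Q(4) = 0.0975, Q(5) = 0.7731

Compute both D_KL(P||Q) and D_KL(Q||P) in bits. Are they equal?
D_KL(P||Q) = 2.2101 bits, D_KL(Q||P) = 3.0506 bits. No, they are not equal.

D_KL(P||Q) = Σ P(x) log₂(P(x)/Q(x))

Computing term by term:
  P(1)·log₂(P(1)/Q(1)) = 0.1236·log₂(0.1236/0.0238) = 0.29375
  P(2)·log₂(P(2)/Q(2)) = 0.2699·log₂(0.2699/0.0957) = 0.40373
  P(3)·log₂(P(3)/Q(3)) = 0.2314·log₂(0.2314/0.0099) = 1.05213
  P(4)·log₂(P(4)/Q(4)) = 0.3407·log₂(0.3407/0.0975) = 0.61497
  P(5)·log₂(P(5)/Q(5)) = 0.0344·log₂(0.0344/0.7731) = -0.15446

D_KL(P||Q) = 0.29375 + 0.40373 + 1.05213 + 0.61497 - 0.15446 = 2.21012 ≈ 2.2101 bits

D_KL(Q||P) = Σ Q(x) log₂(Q(x)/P(x))

Computing term by term:
  Q(1)·log₂(Q(1)/P(1)) = 0.0238·log₂(0.0238/0.1236) = -0.05656
  Q(2)·log₂(Q(2)/P(2)) = 0.0957·log₂(0.0957/0.2699) = -0.14315
  Q(3)·log₂(Q(3)/P(3)) = 0.0099·log₂(0.0099/0.2314) = -0.04501
  Q(4)·log₂(Q(4)/P(4)) = 0.0975·log₂(0.0975/0.3407) = -0.17599
  Q(5)·log₂(Q(5)/P(5)) = 0.7731·log₂(0.7731/0.0344) = 3.47135

D_KL(Q||P) = -0.05656 - 0.14315 - 0.04501 - 0.17599 + 3.47135 = 3.05064 ≈ 3.0506 bits

These are NOT equal (difference: 0.8405 bits). KL divergence is asymmetric: D_KL(P||Q) ≠ D_KL(Q||P) in general.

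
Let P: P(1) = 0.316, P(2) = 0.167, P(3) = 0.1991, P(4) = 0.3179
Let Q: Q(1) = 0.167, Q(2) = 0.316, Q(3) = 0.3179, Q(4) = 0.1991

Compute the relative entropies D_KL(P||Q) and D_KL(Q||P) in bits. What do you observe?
D_KL(P||Q) = 0.2173 bits, D_KL(Q||P) = 0.2173 bits. The two directions give the same value here, because Q is a self-inverse relabeling of P; in general KL divergence is asymmetric.

D_KL(P||Q) = Σ P(x) log₂(P(x)/Q(x))

Computing term by term:
  P(1)·log₂(P(1)/Q(1)) = 0.316·log₂(0.316/0.167) = 0.29074
  P(2)·log₂(P(2)/Q(2)) = 0.167·log₂(0.167/0.316) = -0.15365
  P(3)·log₂(P(3)/Q(3)) = 0.1991·log₂(0.1991/0.3179) = -0.13441
  P(4)·log₂(P(4)/Q(4)) = 0.3179·log₂(0.3179/0.1991) = 0.21461

D_KL(P||Q) = 0.29074 - 0.15365 - 0.13441 + 0.21461 = 0.21729 ≈ 0.2173 bits

D_KL(Q||P) = Σ Q(x) log₂(Q(x)/P(x))

Computing term by term:
  Q(1)·log₂(Q(1)/P(1)) = 0.167·log₂(0.167/0.316) = -0.15365
  Q(2)·log₂(Q(2)/P(2)) = 0.316·log₂(0.316/0.167) = 0.29074
  Q(3)·log₂(Q(3)/P(3)) = 0.3179·log₂(0.3179/0.1991) = 0.21461
  Q(4)·log₂(Q(4)/P(4)) = 0.1991·log₂(0.1991/0.3179) = -0.13441

D_KL(Q||P) = -0.15365 + 0.29074 + 0.21461 - 0.13441 = 0.21729 ≈ 0.2173 bits

These ARE equal here. Q is P with outcomes relabeled (Q(1) = P(2), Q(2) = P(1), Q(3) = P(4), Q(4) = P(3)) by a relabeling that is its own inverse, so the two sums contain exactly the same terms in a different order. This is a special case — KL divergence is not symmetric in general: D_KL(P||Q) ≠ D_KL(Q||P) for most P, Q.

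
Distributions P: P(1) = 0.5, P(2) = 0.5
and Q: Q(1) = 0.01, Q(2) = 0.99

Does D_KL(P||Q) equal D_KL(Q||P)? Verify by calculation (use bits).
D_KL(P||Q) = 2.3292 bits, D_KL(Q||P) = 0.9192 bits. No — D_KL(P||Q) ≠ D_KL(Q||P) for this pair.

D_KL(P||Q) = Σ P(x) log₂(P(x)/Q(x))

Computing term by term:
  P(1)·log₂(P(1)/Q(1)) = 0.5·log₂(0.5/0.01) = 2.82193
  P(2)·log₂(P(2)/Q(2)) = 0.5·log₂(0.5/0.99) = -0.49275

D_KL(P||Q) = 2.82193 - 0.49275 = 2.32918 ≈ 2.3292 bits

D_KL(Q||P) = Σ Q(x) log₂(Q(x)/P(x))

Computing term by term:
  Q(1)·log₂(Q(1)/P(1)) = 0.01·log₂(0.01/0.5) = -0.05644
  Q(2)·log₂(Q(2)/P(2)) = 0.99·log₂(0.99/0.5) = 0.97565

D_KL(Q||P) = -0.05644 + 0.97565 = 0.91921 ≈ 0.9192 bits

These are NOT equal (difference: 1.4100 bits). KL divergence is asymmetric: D_KL(P||Q) ≠ D_KL(Q||P) in general.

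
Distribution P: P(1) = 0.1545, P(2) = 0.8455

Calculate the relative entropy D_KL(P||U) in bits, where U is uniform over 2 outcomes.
0.3790 bits

U(i) = 1/2 for all i

D_KL(P||U) = Σ P(x) log₂(P(x) / (1/2))
           = Σ P(x) log₂(P(x)) + log₂(2)
           = log₂(2) - H(P)

H(P) = -Σ P(x) log₂(P(x)):
  -P(1)·log₂(P(1)) = -(0.1545)·log₂(0.1545) = 0.41627
  -P(2)·log₂(P(2)) = -(0.8455)·log₂(0.8455) = 0.20472
H(P) = 0.41627 + 0.20472 = 0.62099 bits

log₂(2) = 1.00000 bits

D_KL(P||U) = 1.00000 - 0.62099 = 0.37901 ≈ 0.3790 bits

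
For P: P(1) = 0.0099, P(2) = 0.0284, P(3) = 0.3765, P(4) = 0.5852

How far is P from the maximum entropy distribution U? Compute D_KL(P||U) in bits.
0.8052 bits

U(i) = 1/4 for all i

D_KL(P||U) = Σ P(x) log₂(P(x) / (1/4))
           = Σ P(x) log₂(P(x)) + log₂(4)
           = log₂(4) - H(P)

H(P) = -Σ P(x) log₂(P(x)):
  -P(1)·log₂(P(1)) = -(0.0099)·log₂(0.0099) = 0.06592
  -P(2)·log₂(P(2)) = -(0.0284)·log₂(0.0284) = 0.14592
  -P(3)·log₂(P(3)) = -(0.3765)·log₂(0.3765) = 0.53059
  -P(4)·log₂(P(4)) = -(0.5852)·log₂(0.5852) = 0.45236
H(P) = 0.06592 + 0.14592 + 0.53059 + 0.45236 = 1.19479 bits

log₂(4) = 2.00000 bits

D_KL(P||U) = 2.00000 - 1.19479 = 0.80521 ≈ 0.8052 bits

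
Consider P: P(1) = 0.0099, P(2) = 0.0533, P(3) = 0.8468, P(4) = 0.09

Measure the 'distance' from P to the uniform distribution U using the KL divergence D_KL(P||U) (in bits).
1.1928 bits

U(i) = 1/4 for all i

D_KL(P||U) = Σ P(x) log₂(P(x) / (1/4))
           = Σ P(x) log₂(P(x)) + log₂(4)
           = log₂(4) - H(P)

H(P) = -Σ P(x) log₂(P(x)):
  -P(1)·log₂(P(1)) = -(0.0099)·log₂(0.0099) = 0.06592
  -P(2)·log₂(P(2)) = -(0.0533)·log₂(0.0533) = 0.22544
  -P(3)·log₂(P(3)) = -(0.8468)·log₂(0.8468) = 0.20315
  -P(4)·log₂(P(4)) = -(0.09)·log₂(0.09) = 0.31265
H(P) = 0.06592 + 0.22544 + 0.20315 + 0.31265 = 0.80716 bits

log₂(4) = 2.00000 bits

D_KL(P||U) = 2.00000 - 0.80716 = 1.19284 ≈ 1.1928 bits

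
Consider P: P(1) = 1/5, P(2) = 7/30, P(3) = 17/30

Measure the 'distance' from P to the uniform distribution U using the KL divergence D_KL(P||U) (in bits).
0.1663 bits

U(i) = 1/3 for all i

D_KL(P||U) = Σ P(x) log₂(P(x) / (1/3))
           = Σ P(x) log₂(P(x)) + log₂(3)
           = log₂(3) - H(P)

H(P) = -Σ P(x) log₂(P(x)):
  -P(1)·log₂(P(1)) = -(1/5)·log₂(1/5) = 0.46439
  -P(2)·log₂(P(2)) = -(7/30)·log₂(7/30) = 0.48989
  -P(3)·log₂(P(3)) = -(17/30)·log₂(17/30) = 0.46434
H(P) = 0.46439 + 0.48989 + 0.46434 = 1.41862 bits

log₂(3) = 1.58496 bits

D_KL(P||U) = 1.58496 - 1.41862 = 0.16634 ≈ 0.1663 bits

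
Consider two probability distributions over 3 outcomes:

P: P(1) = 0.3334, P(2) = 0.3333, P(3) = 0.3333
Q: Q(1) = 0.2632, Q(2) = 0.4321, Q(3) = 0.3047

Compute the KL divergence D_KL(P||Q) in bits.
0.0320 bits

D_KL(P||Q) = Σ P(x) log₂(P(x)/Q(x))

Computing term by term:
  P(1)·log₂(P(1)/Q(1)) = 0.3334·log₂(0.3334/0.2632) = 0.11372
  P(2)·log₂(P(2)/Q(2)) = 0.3333·log₂(0.3333/0.4321) = -0.12484
  P(3)·log₂(P(3)/Q(3)) = 0.3333·log₂(0.3333/0.3047) = 0.04314

D_KL(P||Q) = 0.11372 - 0.12484 + 0.04314 = 0.03202 ≈ 0.0320 bits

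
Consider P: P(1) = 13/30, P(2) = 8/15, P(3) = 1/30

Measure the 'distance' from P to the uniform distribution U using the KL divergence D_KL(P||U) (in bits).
0.4149 bits

U(i) = 1/3 for all i

D_KL(P||U) = Σ P(x) log₂(P(x) / (1/3))
           = Σ P(x) log₂(P(x)) + log₂(3)
           = log₂(3) - H(P)

H(P) = -Σ P(x) log₂(P(x)):
  -P(1)·log₂(P(1)) = -(13/30)·log₂(13/30) = 0.52280
  -P(2)·log₂(P(2)) = -(8/15)·log₂(8/15) = 0.48367
  -P(3)·log₂(P(3)) = -(1/30)·log₂(1/30) = 0.16356
H(P) = 0.52280 + 0.48367 + 0.16356 = 1.17003 bits

log₂(3) = 1.58496 bits

D_KL(P||U) = 1.58496 - 1.17003 = 0.41493 ≈ 0.4149 bits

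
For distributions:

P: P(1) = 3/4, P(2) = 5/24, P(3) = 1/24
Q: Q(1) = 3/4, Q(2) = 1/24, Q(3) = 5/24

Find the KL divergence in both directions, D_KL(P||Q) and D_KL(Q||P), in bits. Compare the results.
D_KL(P||Q) = 0.3870 bits, D_KL(Q||P) = 0.3870 bits. The two directions give exactly the same value for this pair.

D_KL(P||Q) = Σ P(x) log₂(P(x)/Q(x))

Computing term by term:
  P(1)·log₂(P(1)/Q(1)) = (3/4)·log₂((3/4)/(3/4)) = 0.00000
  P(2)·log₂(P(2)/Q(2)) = (5/24)·log₂((5/24)/(1/24)) = 0.48374
  P(3)·log₂(P(3)/Q(3)) = (1/24)·log₂((1/24)/(5/24)) = -0.09675

D_KL(P||Q) = 0.00000 + 0.48374 - 0.09675 = 0.38699 ≈ 0.3870 bits

D_KL(Q||P) = Σ Q(x) log₂(Q(x)/P(x))

Computing term by term:
  Q(1)·log₂(Q(1)/P(1)) = (3/4)·log₂((3/4)/(3/4)) = 0.00000
  Q(2)·log₂(Q(2)/P(2)) = (1/24)·log₂((1/24)/(5/24)) = -0.09675
  Q(3)·log₂(Q(3)/P(3)) = (5/24)·log₂((5/24)/(1/24)) = 0.48374

D_KL(Q||P) = 0.00000 - 0.09675 + 0.48374 = 0.38699 ≈ 0.3870 bits

These ARE equal here. Q is P with outcomes relabeled (Q(2) = P(3), Q(3) = P(2)) by a relabeling that is its own inverse, so the two sums contain exactly the same terms in a different order. This is a special case — KL divergence is not symmetric in general: D_KL(P||Q) ≠ D_KL(Q||P) for most P, Q.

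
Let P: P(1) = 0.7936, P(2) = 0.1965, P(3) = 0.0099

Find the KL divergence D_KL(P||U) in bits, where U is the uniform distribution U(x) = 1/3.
0.7931 bits

U(i) = 1/3 for all i

D_KL(P||U) = Σ P(x) log₂(P(x) / (1/3))
           = Σ P(x) log₂(P(x)) + log₂(3)
           = log₂(3) - H(P)

H(P) = -Σ P(x) log₂(P(x)):
  -P(1)·log₂(P(1)) = -(0.7936)·log₂(0.7936) = 0.26468
  -P(2)·log₂(P(2)) = -(0.1965)·log₂(0.1965) = 0.46126
  -P(3)·log₂(P(3)) = -(0.0099)·log₂(0.0099) = 0.06592
H(P) = 0.26468 + 0.46126 + 0.06592 = 0.79186 bits

log₂(3) = 1.58496 bits

D_KL(P||U) = 1.58496 - 0.79186 = 0.79310 ≈ 0.7931 bits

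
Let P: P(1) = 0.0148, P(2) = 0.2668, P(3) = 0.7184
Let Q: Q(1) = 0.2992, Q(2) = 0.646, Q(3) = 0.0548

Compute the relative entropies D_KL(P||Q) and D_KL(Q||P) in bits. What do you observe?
D_KL(P||Q) = 2.2625 bits, D_KL(Q||P) = 1.9185 bits. The two directions give different values (D_KL(P||Q) exceeds D_KL(Q||P) by 0.3440 bits): KL divergence is asymmetric.

D_KL(P||Q) = Σ P(x) log₂(P(x)/Q(x))

Computing term by term:
  P(1)·log₂(P(1)/Q(1)) = 0.0148·log₂(0.0148/0.2992) = -0.06419
  P(2)·log₂(P(2)/Q(2)) = 0.2668·log₂(0.2668/0.646) = -0.34038
  P(3)·log₂(P(3)/Q(3)) = 0.7184·log₂(0.7184/0.0548) = 2.66709

D_KL(P||Q) = -0.06419 - 0.34038 + 2.66709 = 2.26252 ≈ 2.2625 bits

D_KL(Q||P) = Σ Q(x) log₂(Q(x)/P(x))

Computing term by term:
  Q(1)·log₂(Q(1)/P(1)) = 0.2992·log₂(0.2992/0.0148) = 1.29776
  Q(2)·log₂(Q(2)/P(2)) = 0.646·log₂(0.646/0.2668) = 0.82415
  Q(3)·log₂(Q(3)/P(3)) = 0.0548·log₂(0.0548/0.7184) = -0.20345

D_KL(Q||P) = 1.29776 + 0.82415 - 0.20345 = 1.91846 ≈ 1.9185 bits

These are NOT equal (difference: 0.3440 bits). KL divergence is asymmetric: D_KL(P||Q) ≠ D_KL(Q||P) in general.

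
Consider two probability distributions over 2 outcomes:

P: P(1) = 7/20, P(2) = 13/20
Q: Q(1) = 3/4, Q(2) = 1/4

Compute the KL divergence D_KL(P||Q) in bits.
0.5112 bits

D_KL(P||Q) = Σ P(x) log₂(P(x)/Q(x))

Computing term by term:
  P(1)·log₂(P(1)/Q(1)) = (7/20)·log₂((7/20)/(3/4)) = -0.38484
  P(2)·log₂(P(2)/Q(2)) = (13/20)·log₂((13/20)/(1/4)) = 0.89603

D_KL(P||Q) = -0.38484 + 0.89603 = 0.51119 ≈ 0.5112 bits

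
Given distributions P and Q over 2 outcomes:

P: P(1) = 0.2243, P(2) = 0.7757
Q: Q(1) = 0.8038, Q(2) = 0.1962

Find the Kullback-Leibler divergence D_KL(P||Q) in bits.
1.1253 bits

D_KL(P||Q) = Σ P(x) log₂(P(x)/Q(x))

Computing term by term:
  P(1)·log₂(P(1)/Q(1)) = 0.2243·log₂(0.2243/0.8038) = -0.41303
  P(2)·log₂(P(2)/Q(2)) = 0.7757·log₂(0.7757/0.1962) = 1.53835

D_KL(P||Q) = -0.41303 + 1.53835 = 1.12532 ≈ 1.1253 bits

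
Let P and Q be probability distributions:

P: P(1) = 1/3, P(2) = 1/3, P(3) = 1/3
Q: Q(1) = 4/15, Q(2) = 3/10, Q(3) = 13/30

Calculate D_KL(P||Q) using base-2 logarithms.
0.0318 bits

D_KL(P||Q) = Σ P(x) log₂(P(x)/Q(x))

Computing term by term:
  P(1)·log₂(P(1)/Q(1)) = (1/3)·log₂((1/3)/(4/15)) = 0.10731
  P(2)·log₂(P(2)/Q(2)) = (1/3)·log₂((1/3)/(3/10)) = 0.05067
  P(3)·log₂(P(3)/Q(3)) = (1/3)·log₂((1/3)/(13/30)) = -0.12617

D_KL(P||Q) = 0.10731 + 0.05067 - 0.12617 = 0.03181 ≈ 0.0318 bits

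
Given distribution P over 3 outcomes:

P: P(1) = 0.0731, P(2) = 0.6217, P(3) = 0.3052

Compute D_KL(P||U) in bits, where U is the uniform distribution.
0.3602 bits

U(i) = 1/3 for all i

D_KL(P||U) = Σ P(x) log₂(P(x) / (1/3))
           = Σ P(x) log₂(P(x)) + log₂(3)
           = log₂(3) - H(P)

H(P) = -Σ P(x) log₂(P(x)):
  -P(1)·log₂(P(1)) = -(0.0731)·log₂(0.0731) = 0.27588
  -P(2)·log₂(P(2)) = -(0.6217)·log₂(0.6217) = 0.42631
  -P(3)·log₂(P(3)) = -(0.3052)·log₂(0.3052) = 0.52256
H(P) = 0.27588 + 0.42631 + 0.52256 = 1.22475 bits

log₂(3) = 1.58496 bits

D_KL(P||U) = 1.58496 - 1.22475 = 0.36021 ≈ 0.3602 bits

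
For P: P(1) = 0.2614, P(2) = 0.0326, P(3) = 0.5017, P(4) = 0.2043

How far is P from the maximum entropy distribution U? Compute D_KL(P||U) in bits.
0.3657 bits

U(i) = 1/4 for all i

D_KL(P||U) = Σ P(x) log₂(P(x) / (1/4))
           = Σ P(x) log₂(P(x)) + log₂(4)
           = log₂(4) - H(P)

H(P) = -Σ P(x) log₂(P(x)):
  -P(1)·log₂(P(1)) = -(0.2614)·log₂(0.2614) = 0.50598
  -P(2)·log₂(P(2)) = -(0.0326)·log₂(0.0326) = 0.16101
  -P(3)·log₂(P(3)) = -(0.5017)·log₂(0.5017) = 0.49924
  -P(4)·log₂(P(4)) = -(0.2043)·log₂(0.2043) = 0.46810
H(P) = 0.50598 + 0.16101 + 0.49924 + 0.46810 = 1.63433 bits

log₂(4) = 2.00000 bits

D_KL(P||U) = 2.00000 - 1.63433 = 0.36567 ≈ 0.3657 bits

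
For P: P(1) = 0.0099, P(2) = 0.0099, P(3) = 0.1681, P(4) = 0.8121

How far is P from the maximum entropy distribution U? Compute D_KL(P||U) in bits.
1.1919 bits

U(i) = 1/4 for all i

D_KL(P||U) = Σ P(x) log₂(P(x) / (1/4))
           = Σ P(x) log₂(P(x)) + log₂(4)
           = log₂(4) - H(P)

H(P) = -Σ P(x) log₂(P(x)):
  -P(1)·log₂(P(1)) = -(0.0099)·log₂(0.0099) = 0.06592
  -P(2)·log₂(P(2)) = -(0.0099)·log₂(0.0099) = 0.06592
  -P(3)·log₂(P(3)) = -(0.1681)·log₂(0.1681) = 0.43246
  -P(4)·log₂(P(4)) = -(0.8121)·log₂(0.8121) = 0.24385
H(P) = 0.06592 + 0.06592 + 0.43246 + 0.24385 = 0.80815 bits

log₂(4) = 2.00000 bits

D_KL(P||U) = 2.00000 - 0.80815 = 1.19185 ≈ 1.1919 bits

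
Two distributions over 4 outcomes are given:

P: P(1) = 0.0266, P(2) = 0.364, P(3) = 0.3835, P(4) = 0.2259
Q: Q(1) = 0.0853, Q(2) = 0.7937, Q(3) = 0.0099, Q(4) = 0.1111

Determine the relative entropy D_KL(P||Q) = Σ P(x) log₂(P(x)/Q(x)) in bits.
1.8004 bits

D_KL(P||Q) = Σ P(x) log₂(P(x)/Q(x))

Computing term by term:
  P(1)·log₂(P(1)/Q(1)) = 0.0266·log₂(0.0266/0.0853) = -0.04472
  P(2)·log₂(P(2)/Q(2)) = 0.364·log₂(0.364/0.7937) = -0.40937
  P(3)·log₂(P(3)/Q(3)) = 0.3835·log₂(0.3835/0.0099) = 2.02321
  P(4)·log₂(P(4)/Q(4)) = 0.2259·log₂(0.2259/0.1111) = 0.23128

D_KL(P||Q) = -0.04472 - 0.40937 + 2.02321 + 0.23128 = 1.80040 ≈ 1.8004 bits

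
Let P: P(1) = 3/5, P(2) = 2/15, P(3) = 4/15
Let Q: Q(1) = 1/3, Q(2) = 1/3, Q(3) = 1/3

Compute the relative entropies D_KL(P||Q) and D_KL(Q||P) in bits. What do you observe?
D_KL(P||Q) = 0.2467 bits, D_KL(Q||P) = 0.2653 bits. The two directions give different values (D_KL(Q||P) exceeds D_KL(P||Q) by 0.0186 bits): KL divergence is asymmetric.

D_KL(P||Q) = Σ P(x) log₂(P(x)/Q(x))

Computing term by term:
  P(1)·log₂(P(1)/Q(1)) = (3/5)·log₂((3/5)/(1/3)) = 0.50880
  P(2)·log₂(P(2)/Q(2)) = (2/15)·log₂((2/15)/(1/3)) = -0.17626
  P(3)·log₂(P(3)/Q(3)) = (4/15)·log₂((4/15)/(1/3)) = -0.08585

D_KL(P||Q) = 0.50880 - 0.17626 - 0.08585 = 0.24669 ≈ 0.2467 bits

D_KL(Q||P) = Σ Q(x) log₂(Q(x)/P(x))

Computing term by term:
  Q(1)·log₂(Q(1)/P(1)) = (1/3)·log₂((1/3)/(3/5)) = -0.28267
  Q(2)·log₂(Q(2)/P(2)) = (1/3)·log₂((1/3)/(2/15)) = 0.44064
  Q(3)·log₂(Q(3)/P(3)) = (1/3)·log₂((1/3)/(4/15)) = 0.10731

D_KL(Q||P) = -0.28267 + 0.44064 + 0.10731 = 0.26528 ≈ 0.2653 bits

These are NOT equal (difference: 0.0186 bits). KL divergence is asymmetric: D_KL(P||Q) ≠ D_KL(Q||P) in general.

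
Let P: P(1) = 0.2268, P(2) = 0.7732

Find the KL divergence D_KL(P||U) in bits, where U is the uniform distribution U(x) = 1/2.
0.2276 bits

U(i) = 1/2 for all i

D_KL(P||U) = Σ P(x) log₂(P(x) / (1/2))
           = Σ P(x) log₂(P(x)) + log₂(2)
           = log₂(2) - H(P)

H(P) = -Σ P(x) log₂(P(x)):
  -P(1)·log₂(P(1)) = -(0.2268)·log₂(0.2268) = 0.48547
  -P(2)·log₂(P(2)) = -(0.7732)·log₂(0.7732) = 0.28692
H(P) = 0.48547 + 0.28692 = 0.77239 bits

log₂(2) = 1.00000 bits

D_KL(P||U) = 1.00000 - 0.77239 = 0.22761 ≈ 0.2276 bits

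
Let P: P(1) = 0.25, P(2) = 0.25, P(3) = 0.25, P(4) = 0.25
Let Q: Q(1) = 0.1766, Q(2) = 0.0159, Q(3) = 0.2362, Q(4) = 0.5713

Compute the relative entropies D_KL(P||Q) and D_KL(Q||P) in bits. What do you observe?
D_KL(P||Q) = 0.8415 bits, D_KL(Q||P) = 0.5101 bits. The two directions give different values (D_KL(P||Q) exceeds D_KL(Q||P) by 0.3314 bits): KL divergence is asymmetric.

D_KL(P||Q) = Σ P(x) log₂(P(x)/Q(x))

Computing term by term:
  P(1)·log₂(P(1)/Q(1)) = 0.25·log₂(0.25/0.1766) = 0.12536
  P(2)·log₂(P(2)/Q(2)) = 0.25·log₂(0.25/0.0159) = 0.99371
  P(3)·log₂(P(3)/Q(3)) = 0.25·log₂(0.25/0.2362) = 0.02048
  P(4)·log₂(P(4)/Q(4)) = 0.25·log₂(0.25/0.5713) = -0.29808

D_KL(P||Q) = 0.12536 + 0.99371 + 0.02048 - 0.29808 = 0.84147 ≈ 0.8415 bits

D_KL(Q||P) = Σ Q(x) log₂(Q(x)/P(x))

Computing term by term:
  Q(1)·log₂(Q(1)/P(1)) = 0.1766·log₂(0.1766/0.25) = -0.08855
  Q(2)·log₂(Q(2)/P(2)) = 0.0159·log₂(0.0159/0.25) = -0.06320
  Q(3)·log₂(Q(3)/P(3)) = 0.2362·log₂(0.2362/0.25) = -0.01935
  Q(4)·log₂(Q(4)/P(4)) = 0.5713·log₂(0.5713/0.25) = 0.68117

D_KL(Q||P) = -0.08855 - 0.06320 - 0.01935 + 0.68117 = 0.51007 ≈ 0.5101 bits

These are NOT equal (difference: 0.3314 bits). KL divergence is asymmetric: D_KL(P||Q) ≠ D_KL(Q||P) in general.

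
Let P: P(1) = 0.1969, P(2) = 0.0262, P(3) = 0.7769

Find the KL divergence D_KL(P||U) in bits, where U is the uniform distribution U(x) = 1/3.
0.7027 bits

U(i) = 1/3 for all i

D_KL(P||U) = Σ P(x) log₂(P(x) / (1/3))
           = Σ P(x) log₂(P(x)) + log₂(3)
           = log₂(3) - H(P)

H(P) = -Σ P(x) log₂(P(x)):
  -P(1)·log₂(P(1)) = -(0.1969)·log₂(0.1969) = 0.46163
  -P(2)·log₂(P(2)) = -(0.0262)·log₂(0.0262) = 0.13766
  -P(3)·log₂(P(3)) = -(0.7769)·log₂(0.7769) = 0.28295
H(P) = 0.46163 + 0.13766 + 0.28295 = 0.88224 bits

log₂(3) = 1.58496 bits

D_KL(P||U) = 1.58496 - 0.88224 = 0.70272 ≈ 0.7027 bits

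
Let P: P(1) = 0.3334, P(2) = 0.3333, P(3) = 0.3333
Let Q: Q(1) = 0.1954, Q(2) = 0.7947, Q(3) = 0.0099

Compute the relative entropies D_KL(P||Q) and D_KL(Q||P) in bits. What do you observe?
D_KL(P||Q) = 1.5301 bits, D_KL(Q||P) = 0.7954 bits. The two directions give different values (D_KL(P||Q) exceeds D_KL(Q||P) by 0.7347 bits): KL divergence is asymmetric.

D_KL(P||Q) = Σ P(x) log₂(P(x)/Q(x))

Computing term by term:
  P(1)·log₂(P(1)/Q(1)) = 0.3334·log₂(0.3334/0.1954) = 0.25699
  P(2)·log₂(P(2)/Q(2)) = 0.3333·log₂(0.3333/0.7947) = -0.41782
  P(3)·log₂(P(3)/Q(3)) = 0.3333·log₂(0.3333/0.0099) = 1.69091

D_KL(P||Q) = 0.25699 - 0.41782 + 1.69091 = 1.53008 ≈ 1.5301 bits

D_KL(Q||P) = Σ Q(x) log₂(Q(x)/P(x))

Computing term by term:
  Q(1)·log₂(Q(1)/P(1)) = 0.1954·log₂(0.1954/0.3334) = -0.15062
  Q(2)·log₂(Q(2)/P(2)) = 0.7947·log₂(0.7947/0.3333) = 0.99623
  Q(3)·log₂(Q(3)/P(3)) = 0.0099·log₂(0.0099/0.3333) = -0.05023

D_KL(Q||P) = -0.15062 + 0.99623 - 0.05023 = 0.79538 ≈ 0.7954 bits

These are NOT equal (difference: 0.7347 bits). KL divergence is asymmetric: D_KL(P||Q) ≠ D_KL(Q||P) in general.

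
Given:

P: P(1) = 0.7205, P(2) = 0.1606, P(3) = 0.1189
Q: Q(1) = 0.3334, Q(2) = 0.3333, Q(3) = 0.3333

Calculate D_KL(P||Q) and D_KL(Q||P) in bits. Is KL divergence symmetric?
D_KL(P||Q) = 0.4550 bits, D_KL(Q||P) = 0.4761 bits. No, KL divergence is not symmetric.

D_KL(P||Q) = Σ P(x) log₂(P(x)/Q(x))

Computing term by term:
  P(1)·log₂(P(1)/Q(1)) = 0.7205·log₂(0.7205/0.3334) = 0.80101
  P(2)·log₂(P(2)/Q(2)) = 0.1606·log₂(0.1606/0.3333) = -0.16917
  P(3)·log₂(P(3)/Q(3)) = 0.1189·log₂(0.1189/0.3333) = -0.17681

D_KL(P||Q) = 0.80101 - 0.16917 - 0.17681 = 0.45503 ≈ 0.4550 bits

D_KL(Q||P) = Σ Q(x) log₂(Q(x)/P(x))

Computing term by term:
  Q(1)·log₂(Q(1)/P(1)) = 0.3334·log₂(0.3334/0.7205) = -0.37066
  Q(2)·log₂(Q(2)/P(2)) = 0.3333·log₂(0.3333/0.1606) = 0.35108
  Q(3)·log₂(Q(3)/P(3)) = 0.3333·log₂(0.3333/0.1189) = 0.49564

D_KL(Q||P) = -0.37066 + 0.35108 + 0.49564 = 0.47606 ≈ 0.4761 bits

These are NOT equal (difference: 0.0211 bits). KL divergence is asymmetric: D_KL(P||Q) ≠ D_KL(Q||P) in general.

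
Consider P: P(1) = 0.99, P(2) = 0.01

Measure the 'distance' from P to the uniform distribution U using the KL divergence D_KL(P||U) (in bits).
0.9192 bits

U(i) = 1/2 for all i

D_KL(P||U) = Σ P(x) log₂(P(x) / (1/2))
           = Σ P(x) log₂(P(x)) + log₂(2)
           = log₂(2) - H(P)

H(P) = -Σ P(x) log₂(P(x)):
  -P(1)·log₂(P(1)) = -(0.99)·log₂(0.99) = 0.01435
  -P(2)·log₂(P(2)) = -(0.01)·log₂(0.01) = 0.06644
H(P) = 0.01435 + 0.06644 = 0.08079 bits

log₂(2) = 1.00000 bits

D_KL(P||U) = 1.00000 - 0.08079 = 0.91921 ≈ 0.9192 bits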